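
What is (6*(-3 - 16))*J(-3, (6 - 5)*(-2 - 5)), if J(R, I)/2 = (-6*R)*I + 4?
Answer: 27816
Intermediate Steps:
J(R, I) = 8 - 12*I*R (J(R, I) = 2*((-6*R)*I + 4) = 2*(-6*I*R + 4) = 2*(4 - 6*I*R) = 8 - 12*I*R)
(6*(-3 - 16))*J(-3, (6 - 5)*(-2 - 5)) = (6*(-3 - 16))*(8 - 12*(6 - 5)*(-2 - 5)*(-3)) = (6*(-19))*(8 - 12*1*(-7)*(-3)) = -114*(8 - 12*(-7)*(-3)) = -114*(8 - 252) = -114*(-244) = 27816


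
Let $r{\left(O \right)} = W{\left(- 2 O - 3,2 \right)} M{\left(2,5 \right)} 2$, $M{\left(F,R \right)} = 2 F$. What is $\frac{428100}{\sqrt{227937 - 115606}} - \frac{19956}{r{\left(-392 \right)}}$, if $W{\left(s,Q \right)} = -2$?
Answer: $\frac{4989}{4} + \frac{428100 \sqrt{112331}}{112331} \approx 2524.6$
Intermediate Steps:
$r{\left(O \right)} = -16$ ($r{\left(O \right)} = - 2 \cdot 2 \cdot 2 \cdot 2 = \left(-2\right) 4 \cdot 2 = \left(-8\right) 2 = -16$)
$\frac{428100}{\sqrt{227937 - 115606}} - \frac{19956}{r{\left(-392 \right)}} = \frac{428100}{\sqrt{227937 - 115606}} - \frac{19956}{-16} = \frac{428100}{\sqrt{112331}} - - \frac{4989}{4} = 428100 \frac{\sqrt{112331}}{112331} + \frac{4989}{4} = \frac{428100 \sqrt{112331}}{112331} + \frac{4989}{4} = \frac{4989}{4} + \frac{428100 \sqrt{112331}}{112331}$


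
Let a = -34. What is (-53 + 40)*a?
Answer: 442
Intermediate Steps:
(-53 + 40)*a = (-53 + 40)*(-34) = -13*(-34) = 442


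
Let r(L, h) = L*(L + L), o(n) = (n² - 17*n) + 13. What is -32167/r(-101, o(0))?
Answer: -32167/20402 ≈ -1.5767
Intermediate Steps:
o(n) = 13 + n² - 17*n
r(L, h) = 2*L² (r(L, h) = L*(2*L) = 2*L²)
-32167/r(-101, o(0)) = -32167/(2*(-101)²) = -32167/(2*10201) = -32167/20402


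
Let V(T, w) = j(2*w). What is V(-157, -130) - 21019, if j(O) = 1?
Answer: -21018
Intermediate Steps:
V(T, w) = 1
V(-157, -130) - 21019 = 1 - 21019 = -21018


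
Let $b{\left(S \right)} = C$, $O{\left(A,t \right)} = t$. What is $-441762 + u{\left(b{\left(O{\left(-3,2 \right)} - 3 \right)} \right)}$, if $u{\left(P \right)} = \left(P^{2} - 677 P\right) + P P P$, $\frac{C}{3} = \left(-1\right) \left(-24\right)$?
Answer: $-112074$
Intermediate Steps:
$C = 72$ ($C = 3 \left(\left(-1\right) \left(-24\right)\right) = 3 \cdot 24 = 72$)
$b{\left(S \right)} = 72$
$u{\left(P \right)} = P^{2} + P^{3} - 677 P$ ($u{\left(P \right)} = \left(P^{2} - 677 P\right) + P^{2} P = \left(P^{2} - 677 P\right) + P^{3} = P^{2} + P^{3} - 677 P$)
$-441762 + u{\left(b{\left(O{\left(-3,2 \right)} - 3 \right)} \right)} = -441762 + 72 \left(-677 + 72 + 72^{2}\right) = -441762 + 72 \left(-677 + 72 + 5184\right) = -441762 + 72 \cdot 4579 = -441762 + 329688 = -112074$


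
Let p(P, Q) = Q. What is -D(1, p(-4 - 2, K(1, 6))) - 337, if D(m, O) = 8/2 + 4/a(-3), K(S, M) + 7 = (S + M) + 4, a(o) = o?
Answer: -1019/3 ≈ -339.67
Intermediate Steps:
K(S, M) = -3 + M + S (K(S, M) = -7 + ((S + M) + 4) = -7 + ((M + S) + 4) = -7 + (4 + M + S) = -3 + M + S)
D(m, O) = 8/3 (D(m, O) = 8/2 + 4/(-3) = 8*(½) + 4*(-⅓) = 4 - 4/3 = 8/3)
-D(1, p(-4 - 2, K(1, 6))) - 337 = -1*8/3 - 337 = -8/3 - 337 = -1019/3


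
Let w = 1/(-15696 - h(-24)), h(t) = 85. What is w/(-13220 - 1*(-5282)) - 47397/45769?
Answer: -160470328181/154958467986 ≈ -1.0356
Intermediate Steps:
w = -1/15781 (w = 1/(-15696 - 1*85) = 1/(-15696 - 85) = 1/(-15781) = -1/15781 ≈ -6.3367e-5)
w/(-13220 - 1*(-5282)) - 47397/45769 = -1/(15781*(-13220 - 1*(-5282))) - 47397/45769 = -1/(15781*(-13220 + 5282)) - 47397*1/45769 = -1/15781/(-7938) - 1281/1237 = -1/15781*(-1/7938) - 1281/1237 = 1/125269578 - 1281/1237 = -160470328181/154958467986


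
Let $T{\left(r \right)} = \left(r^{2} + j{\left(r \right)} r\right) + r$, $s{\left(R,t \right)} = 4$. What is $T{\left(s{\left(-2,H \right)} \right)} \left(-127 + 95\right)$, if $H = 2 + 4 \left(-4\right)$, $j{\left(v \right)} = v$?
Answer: $-1152$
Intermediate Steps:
$H = -14$ ($H = 2 - 16 = -14$)
$T{\left(r \right)} = r + 2 r^{2}$ ($T{\left(r \right)} = \left(r^{2} + r r\right) + r = \left(r^{2} + r^{2}\right) + r = 2 r^{2} + r = r + 2 r^{2}$)
$T{\left(s{\left(-2,H \right)} \right)} \left(-127 + 95\right) = 4 \left(1 + 2 \cdot 4\right) \left(-127 + 95\right) = 4 \left(1 + 8\right) \left(-32\right) = 4 \cdot 9 \left(-32\right) = 36 \left(-32\right) = -1152$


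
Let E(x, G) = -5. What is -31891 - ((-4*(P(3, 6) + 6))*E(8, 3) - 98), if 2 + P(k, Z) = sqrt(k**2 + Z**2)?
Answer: -31873 - 60*sqrt(5) ≈ -32007.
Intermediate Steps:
P(k, Z) = -2 + sqrt(Z**2 + k**2) (P(k, Z) = -2 + sqrt(k**2 + Z**2) = -2 + sqrt(Z**2 + k**2))
-31891 - ((-4*(P(3, 6) + 6))*E(8, 3) - 98) = -31891 - (-4*((-2 + sqrt(6**2 + 3**2)) + 6)*(-5) - 98) = -31891 - (-4*((-2 + sqrt(36 + 9)) + 6)*(-5) - 98) = -31891 - (-4*((-2 + sqrt(45)) + 6)*(-5) - 98) = -31891 - (-4*((-2 + 3*sqrt(5)) + 6)*(-5) - 98) = -31891 - (-4*(4 + 3*sqrt(5))*(-5) - 98) = -31891 - ((-16 - 12*sqrt(5))*(-5) - 98) = -31891 - ((80 + 60*sqrt(5)) - 98) = -31891 - (-18 + 60*sqrt(5)) = -31891 + (18 - 60*sqrt(5)) = -31873 - 60*sqrt(5)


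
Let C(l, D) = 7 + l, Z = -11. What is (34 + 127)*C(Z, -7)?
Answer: -644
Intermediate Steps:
(34 + 127)*C(Z, -7) = (34 + 127)*(7 - 11) = 161*(-4) = -644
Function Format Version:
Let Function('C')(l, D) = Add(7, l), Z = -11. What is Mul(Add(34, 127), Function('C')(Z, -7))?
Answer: -644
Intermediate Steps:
Mul(Add(34, 127), Function('C')(Z, -7)) = Mul(Add(34, 127), Add(7, -11)) = Mul(161, -4) = -644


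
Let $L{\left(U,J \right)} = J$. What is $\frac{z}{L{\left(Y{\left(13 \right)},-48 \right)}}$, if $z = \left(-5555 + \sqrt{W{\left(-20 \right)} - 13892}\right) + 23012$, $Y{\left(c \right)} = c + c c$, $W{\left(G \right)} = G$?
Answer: $- \frac{5819}{16} - \frac{i \sqrt{3478}}{24} \approx -363.69 - 2.4573 i$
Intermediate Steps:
$Y{\left(c \right)} = c + c^{2}$
$z = 17457 + 2 i \sqrt{3478}$ ($z = \left(-5555 + \sqrt{-20 - 13892}\right) + 23012 = \left(-5555 + \sqrt{-13912}\right) + 23012 = \left(-5555 + 2 i \sqrt{3478}\right) + 23012 = 17457 + 2 i \sqrt{3478} \approx 17457.0 + 117.95 i$)
$\frac{z}{L{\left(Y{\left(13 \right)},-48 \right)}} = \frac{17457 + 2 i \sqrt{3478}}{-48} = \left(17457 + 2 i \sqrt{3478}\right) \left(- \frac{1}{48}\right) = - \frac{5819}{16} - \frac{i \sqrt{3478}}{24}$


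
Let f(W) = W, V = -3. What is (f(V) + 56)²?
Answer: 2809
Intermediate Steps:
(f(V) + 56)² = (-3 + 56)² = 53² = 2809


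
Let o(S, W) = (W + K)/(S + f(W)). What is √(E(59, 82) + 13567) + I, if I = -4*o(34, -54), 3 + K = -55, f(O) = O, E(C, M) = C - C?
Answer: -112/5 + √13567 ≈ 94.078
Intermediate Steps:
E(C, M) = 0
K = -58 (K = -3 - 55 = -58)
o(S, W) = (-58 + W)/(S + W) (o(S, W) = (W - 58)/(S + W) = (-58 + W)/(S + W))
I = -112/5 (I = -4*(-58 - 54)/(34 - 54) = -4*(-112)/(-20) = -(-1)*(-112)/5 = -4*28/5 = -112/5 ≈ -22.400)
√(E(59, 82) + 13567) + I = √(0 + 13567) - 112/5 = √13567 - 112/5 = -112/5 + √13567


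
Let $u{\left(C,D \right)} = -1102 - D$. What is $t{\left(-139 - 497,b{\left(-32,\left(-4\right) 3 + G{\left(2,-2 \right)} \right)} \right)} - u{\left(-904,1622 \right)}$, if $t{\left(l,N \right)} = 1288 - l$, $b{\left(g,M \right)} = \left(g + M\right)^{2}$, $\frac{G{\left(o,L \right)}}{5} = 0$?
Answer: $4648$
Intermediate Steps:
$G{\left(o,L \right)} = 0$ ($G{\left(o,L \right)} = 5 \cdot 0 = 0$)
$b{\left(g,M \right)} = \left(M + g\right)^{2}$
$t{\left(-139 - 497,b{\left(-32,\left(-4\right) 3 + G{\left(2,-2 \right)} \right)} \right)} - u{\left(-904,1622 \right)} = \left(1288 - \left(-139 - 497\right)\right) - \left(-1102 - 1622\right) = \left(1288 - -636\right) - -2724 = \left(1288 + 636\right) + 2724 = 1924 + 2724 = 4648$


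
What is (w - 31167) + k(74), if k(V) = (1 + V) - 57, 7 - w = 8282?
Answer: -39424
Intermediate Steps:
w = -8275 (w = 7 - 1*8282 = 7 - 8282 = -8275)
k(V) = -56 + V
(w - 31167) + k(74) = (-8275 - 31167) + (-56 + 74) = -39442 + 18 = -39424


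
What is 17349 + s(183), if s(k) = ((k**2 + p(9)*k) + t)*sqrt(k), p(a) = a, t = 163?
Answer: 17349 + 35299*sqrt(183) ≈ 4.9487e+5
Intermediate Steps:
s(k) = sqrt(k)*(163 + k**2 + 9*k) (s(k) = ((k**2 + 9*k) + 163)*sqrt(k) = (163 + k**2 + 9*k)*sqrt(k) = sqrt(k)*(163 + k**2 + 9*k))
17349 + s(183) = 17349 + sqrt(183)*(163 + 183**2 + 9*183) = 17349 + sqrt(183)*(163 + 33489 + 1647) = 17349 + sqrt(183)*35299 = 17349 + 35299*sqrt(183)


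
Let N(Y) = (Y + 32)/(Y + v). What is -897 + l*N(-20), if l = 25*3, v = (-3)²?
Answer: -10767/11 ≈ -978.82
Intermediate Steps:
v = 9
l = 75
N(Y) = (32 + Y)/(9 + Y) (N(Y) = (Y + 32)/(Y + 9) = (32 + Y)/(9 + Y))
-897 + l*N(-20) = -897 + 75*((32 - 20)/(9 - 20)) = -897 + 75*(12/(-11)) = -897 + 75*(-1/11*12) = -897 + 75*(-12/11) = -897 - 900/11 = -10767/11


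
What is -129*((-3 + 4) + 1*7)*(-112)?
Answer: 115584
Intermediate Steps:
-129*((-3 + 4) + 1*7)*(-112) = -129*(1 + 7)*(-112) = -129*8*(-112) = -1032*(-112) = 115584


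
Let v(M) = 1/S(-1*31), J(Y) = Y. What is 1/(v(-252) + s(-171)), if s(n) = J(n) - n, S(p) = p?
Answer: -31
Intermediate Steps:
v(M) = -1/31 (v(M) = 1/(-1*31) = 1/(-31) = -1/31)
s(n) = 0 (s(n) = n - n = 0)
1/(v(-252) + s(-171)) = 1/(-1/31 + 0) = 1/(-1/31) = -31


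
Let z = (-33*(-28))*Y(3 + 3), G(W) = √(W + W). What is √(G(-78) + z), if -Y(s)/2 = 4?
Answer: √(-7392 + 2*I*√39) ≈ 0.0726 + 85.977*I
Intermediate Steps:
Y(s) = -8 (Y(s) = -2*4 = -8)
G(W) = √2*√W (G(W) = √(2*W) = √2*√W)
z = -7392 (z = -33*(-28)*(-8) = 924*(-8) = -7392)
√(G(-78) + z) = √(√2*√(-78) - 7392) = √(√2*(I*√78) - 7392) = √(2*I*√39 - 7392) = √(-7392 + 2*I*√39)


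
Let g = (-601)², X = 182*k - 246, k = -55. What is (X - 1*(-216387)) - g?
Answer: -155070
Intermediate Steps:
X = -10256 (X = 182*(-55) - 246 = -10010 - 246 = -10256)
g = 361201
(X - 1*(-216387)) - g = (-10256 - 1*(-216387)) - 1*361201 = (-10256 + 216387) - 361201 = 206131 - 361201 = -155070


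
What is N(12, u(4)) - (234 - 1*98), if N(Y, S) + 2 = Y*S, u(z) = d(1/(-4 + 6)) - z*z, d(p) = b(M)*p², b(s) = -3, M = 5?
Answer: -339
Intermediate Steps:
d(p) = -3*p²
u(z) = -¾ - z² (u(z) = -3/(-4 + 6)² - z*z = -3*(1/2)² - z² = -3*(½)² - z² = -3*¼ - z² = -¾ - z²)
N(Y, S) = -2 + S*Y (N(Y, S) = -2 + Y*S = -2 + S*Y)
N(12, u(4)) - (234 - 1*98) = (-2 + (-¾ - 1*4²)*12) - (234 - 1*98) = (-2 + (-¾ - 1*16)*12) - (234 - 98) = (-2 + (-¾ - 16)*12) - 1*136 = (-2 - 67/4*12) - 136 = (-2 - 201) - 136 = -203 - 136 = -339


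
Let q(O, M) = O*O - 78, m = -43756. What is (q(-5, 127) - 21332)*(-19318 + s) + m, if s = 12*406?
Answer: 308883954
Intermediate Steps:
q(O, M) = -78 + O² (q(O, M) = O² - 78 = -78 + O²)
s = 4872
(q(-5, 127) - 21332)*(-19318 + s) + m = ((-78 + (-5)²) - 21332)*(-19318 + 4872) - 43756 = ((-78 + 25) - 21332)*(-14446) - 43756 = (-53 - 21332)*(-14446) - 43756 = -21385*(-14446) - 43756 = 308927710 - 43756 = 308883954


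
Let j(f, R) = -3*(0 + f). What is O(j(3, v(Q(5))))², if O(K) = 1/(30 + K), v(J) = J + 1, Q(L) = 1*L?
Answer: 1/441 ≈ 0.0022676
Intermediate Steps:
Q(L) = L
v(J) = 1 + J
j(f, R) = -3*f
O(j(3, v(Q(5))))² = (1/(30 - 3*3))² = (1/(30 - 9))² = (1/21)² = 1/441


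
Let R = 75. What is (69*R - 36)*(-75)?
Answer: -385425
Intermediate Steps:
(69*R - 36)*(-75) = (69*75 - 36)*(-75) = (5175 - 36)*(-75) = 5139*(-75) = -385425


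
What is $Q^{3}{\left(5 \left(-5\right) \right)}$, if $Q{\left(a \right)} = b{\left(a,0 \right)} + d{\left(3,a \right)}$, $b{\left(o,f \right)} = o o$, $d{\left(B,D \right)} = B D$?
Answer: $166375000$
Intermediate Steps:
$b{\left(o,f \right)} = o^{2}$
$Q{\left(a \right)} = a^{2} + 3 a$
$Q^{3}{\left(5 \left(-5\right) \right)} = \left(5 \left(-5\right) \left(3 + 5 \left(-5\right)\right)\right)^{3} = \left(- 25 \left(3 - 25\right)\right)^{3} = \left(\left(-25\right) \left(-22\right)\right)^{3} = 550^{3} = 166375000$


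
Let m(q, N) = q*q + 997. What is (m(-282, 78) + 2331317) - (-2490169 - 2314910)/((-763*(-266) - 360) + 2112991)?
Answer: 1861610115887/771863 ≈ 2.4118e+6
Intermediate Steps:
m(q, N) = 997 + q² (m(q, N) = q² + 997 = 997 + q²)
(m(-282, 78) + 2331317) - (-2490169 - 2314910)/((-763*(-266) - 360) + 2112991) = ((997 + (-282)²) + 2331317) - (-2490169 - 2314910)/((-763*(-266) - 360) + 2112991) = ((997 + 79524) + 2331317) - (-4805079)/((202958 - 360) + 2112991) = (80521 + 2331317) - (-4805079)/(202598 + 2112991) = 2411838 - (-4805079)/2315589 = 2411838 - 1*(-1601693/771863) = 2411838 + 1601693/771863 = 1861610115887/771863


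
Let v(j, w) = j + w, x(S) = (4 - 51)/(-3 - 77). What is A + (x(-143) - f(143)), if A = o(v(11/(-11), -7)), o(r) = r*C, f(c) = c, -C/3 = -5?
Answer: -20993/80 ≈ -262.41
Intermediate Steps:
C = 15 (C = -3*(-5) = 15)
x(S) = 47/80 (x(S) = -47/(-80) = -47*(-1/80) = 47/80)
o(r) = 15*r (o(r) = r*15 = 15*r)
A = -120 (A = 15*(11/(-11) - 7) = 15*(11*(-1/11) - 7) = 15*(-1 - 7) = 15*(-8) = -120)
A + (x(-143) - f(143)) = -120 + (47/80 - 1*143) = -120 + (47/80 - 143) = -120 - 11393/80 = -20993/80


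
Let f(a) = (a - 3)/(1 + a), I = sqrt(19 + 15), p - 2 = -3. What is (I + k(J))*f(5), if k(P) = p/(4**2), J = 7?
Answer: -1/48 + sqrt(34)/3 ≈ 1.9228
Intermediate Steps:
p = -1 (p = 2 - 3 = -1)
k(P) = -1/16 (k(P) = -1/(4**2) = -1/16)
I = sqrt(34) ≈ 5.8309
f(a) = (-3 + a)/(1 + a)
(I + k(J))*f(5) = (sqrt(34) - 1/16)*((-3 + 5)/(1 + 5)) = (-1/16 + sqrt(34))*(2/6) = (-1/16 + sqrt(34))*((1/6)*2) = (-1/16 + sqrt(34))*(1/3) = -1/48 + sqrt(34)/3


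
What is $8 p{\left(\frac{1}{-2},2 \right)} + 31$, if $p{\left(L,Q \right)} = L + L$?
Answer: $23$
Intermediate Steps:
$p{\left(L,Q \right)} = 2 L$
$8 p{\left(\frac{1}{-2},2 \right)} + 31 = 8 \frac{2}{-2} + 31 = 8 \cdot 2 \left(- \frac{1}{2}\right) + 31 = 8 \left(-1\right) + 31 = -8 + 31 = 23$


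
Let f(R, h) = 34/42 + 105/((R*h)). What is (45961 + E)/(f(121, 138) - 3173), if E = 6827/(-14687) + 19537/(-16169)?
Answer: -2919247889743878/201491027565899 ≈ -14.488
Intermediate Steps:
f(R, h) = 17/21 + 105/(R*h) (f(R, h) = 34*(1/42) + 105*(1/(R*h)) = 17/21 + 105/(R*h))
E = -20911878/12498637 (E = 6827*(-1/14687) + 19537*(-1/16169) = -6827/14687 - 19537/16169 = -20911878/12498637 ≈ -1.6731)
(45961 + E)/(f(121, 138) - 3173) = (45961 - 20911878/12498637)/((17/21 + 105/(121*138)) - 3173) = 574428943279/(12498637*((17/21 + 105*(1/121)*(1/138)) - 3173)) = 574428943279/(12498637*((17/21 + 35/5566) - 3173)) = 574428943279/(12498637*(95357/116886 - 3173)) = 574428943279/(12498637*(-370783921/116886)) = (574428943279/12498637)*(-116886/370783921) = -2919247889743878/201491027565899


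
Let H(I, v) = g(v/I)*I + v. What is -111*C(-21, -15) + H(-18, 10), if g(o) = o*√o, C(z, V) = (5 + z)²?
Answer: -28406 + 10*I*√5/3 ≈ -28406.0 + 7.4536*I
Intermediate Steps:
g(o) = o^(3/2)
H(I, v) = v + I*(v/I)^(3/2) (H(I, v) = (v/I)^(3/2)*I + v = I*(v/I)^(3/2) + v = v + I*(v/I)^(3/2))
-111*C(-21, -15) + H(-18, 10) = -111*(5 - 21)² + (10 - 18*10*√10*(-I*√2/108)) = -111*(-16)² + (10 - 18*(-5*I*√5/27)) = -111*256 + (10 - (-10)*I*√5/3) = -28416 + (10 - (-10)*I*√5/3) = -28416 + (10 + 10*I*√5/3) = -28406 + 10*I*√5/3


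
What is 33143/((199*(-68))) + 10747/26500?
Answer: -91607637/44824750 ≈ -2.0437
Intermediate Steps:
33143/((199*(-68))) + 10747/26500 = 33143/(-13532) + 10747*(1/26500) = 33143*(-1/13532) + 10747/26500 = -33143/13532 + 10747/26500 = -91607637/44824750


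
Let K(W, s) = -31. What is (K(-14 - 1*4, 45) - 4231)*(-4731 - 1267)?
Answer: 25563476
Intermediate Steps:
(K(-14 - 1*4, 45) - 4231)*(-4731 - 1267) = (-31 - 4231)*(-4731 - 1267) = -4262*(-5998) = 25563476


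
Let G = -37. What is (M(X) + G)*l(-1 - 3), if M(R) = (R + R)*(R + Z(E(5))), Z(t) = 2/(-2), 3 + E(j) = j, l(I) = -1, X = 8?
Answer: -75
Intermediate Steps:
E(j) = -3 + j
Z(t) = -1 (Z(t) = 2*(-½) = -1)
M(R) = 2*R*(-1 + R) (M(R) = (R + R)*(R - 1) = (2*R)*(-1 + R) = 2*R*(-1 + R))
(M(X) + G)*l(-1 - 3) = (2*8*(-1 + 8) - 37)*(-1) = (2*8*7 - 37)*(-1) = (112 - 37)*(-1) = 75*(-1) = -75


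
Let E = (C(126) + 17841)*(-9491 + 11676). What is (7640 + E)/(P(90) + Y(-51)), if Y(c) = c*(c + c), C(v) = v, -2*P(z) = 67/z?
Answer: 7067796300/936293 ≈ 7548.7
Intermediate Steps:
P(z) = -67/(2*z)
Y(c) = 2*c**2 (Y(c) = c*(2*c) = 2*c**2)
E = 39257895 (E = (126 + 17841)*(-9491 + 11676) = 17967*2185 = 39257895)
(7640 + E)/(P(90) + Y(-51)) = (7640 + 39257895)/(-67/2/90 + 2*(-51)**2) = 39265535/(-67/2*1/90 + 2*2601) = 39265535/(-67/180 + 5202) = 39265535/(936293/180) = 39265535*(180/936293) = 7067796300/936293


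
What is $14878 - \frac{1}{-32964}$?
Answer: $\frac{490438393}{32964} \approx 14878.0$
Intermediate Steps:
$14878 - \frac{1}{-32964} = 14878 - - \frac{1}{32964} = 14878 + \frac{1}{32964} = \frac{490438393}{32964}$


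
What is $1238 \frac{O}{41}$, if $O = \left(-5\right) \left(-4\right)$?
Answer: $\frac{24760}{41} \approx 603.9$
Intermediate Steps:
$O = 20$
$1238 \frac{O}{41} = 1238 \cdot \frac{20}{41} = \frac{24760}{41}$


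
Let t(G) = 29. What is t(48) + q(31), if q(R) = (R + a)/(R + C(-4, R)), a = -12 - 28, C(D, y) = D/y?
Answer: 9158/319 ≈ 28.708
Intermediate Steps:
a = -40
q(R) = (-40 + R)/(R - 4/R) (q(R) = (R - 40)/(R - 4/R) = (-40 + R)/(R - 4/R))
t(48) + q(31) = 29 + 31*(-40 + 31)/(-4 + 31**2) = 29 + 31*(-9)/(-4 + 961) = 29 + 31*(-9)/957 = 29 + 31*(1/957)*(-9) = 29 - 93/319 = 9158/319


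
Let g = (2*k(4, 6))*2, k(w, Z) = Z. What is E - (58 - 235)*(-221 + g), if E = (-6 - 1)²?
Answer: -34820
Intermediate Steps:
E = 49 (E = (-7)² = 49)
g = 24 (g = (2*6)*2 = 12*2 = 24)
E - (58 - 235)*(-221 + g) = 49 - (58 - 235)*(-221 + 24) = 49 - (-177)*(-197) = 49 - 1*34869 = 49 - 34869 = -34820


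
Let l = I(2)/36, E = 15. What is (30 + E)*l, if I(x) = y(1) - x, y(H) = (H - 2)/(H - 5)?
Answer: -35/16 ≈ -2.1875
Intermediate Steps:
y(H) = (-2 + H)/(-5 + H)
I(x) = 1/4 - x (I(x) = (-2 + 1)/(-5 + 1) - x = -1/(-4) - x = -1/4*(-1) - x = 1/4 - x)
l = -7/144 (l = (1/4 - 1*2)/36 = (1/4 - 2)*(1/36) = -7/4*1/36 = -7/144 ≈ -0.048611)
(30 + E)*l = (30 + 15)*(-7/144) = 45*(-7/144) = -35/16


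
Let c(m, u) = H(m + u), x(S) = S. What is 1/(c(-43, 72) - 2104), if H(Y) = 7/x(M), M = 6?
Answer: -6/12617 ≈ -0.00047555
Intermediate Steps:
H(Y) = 7/6
c(m, u) = 7/6
1/(c(-43, 72) - 2104) = 1/(7/6 - 2104) = 1/(-12617/6) = -6/12617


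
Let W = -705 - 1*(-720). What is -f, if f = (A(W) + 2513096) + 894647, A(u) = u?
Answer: -3407758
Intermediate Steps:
W = 15 (W = -705 + 720 = 15)
f = 3407758 (f = (15 + 2513096) + 894647 = 2513111 + 894647 = 3407758)
-f = -1*3407758 = -3407758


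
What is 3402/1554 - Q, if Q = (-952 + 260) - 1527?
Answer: 82184/37 ≈ 2221.2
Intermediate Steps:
Q = -2219 (Q = -692 - 1527 = -2219)
3402/1554 - Q = 3402/1554 - 1*(-2219) = 3402*(1/1554) + 2219 = 81/37 + 2219 = 82184/37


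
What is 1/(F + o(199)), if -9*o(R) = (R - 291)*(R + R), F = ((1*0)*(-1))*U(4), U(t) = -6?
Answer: 9/36616 ≈ 0.00024579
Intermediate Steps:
F = 0 (F = ((1*0)*(-1))*(-6) = (0*(-1))*(-6) = 0*(-6) = 0)
o(R) = -2*R*(-291 + R)/9 (o(R) = -(R - 291)*(R + R)/9 = -(-291 + R)*2*R/9 = -2*R*(-291 + R)/9)
1/(F + o(199)) = 1/(0 + (2/9)*199*(291 - 1*199)) = 1/(0 + (2/9)*199*(291 - 199)) = 1/(0 + (2/9)*199*92) = 1/(0 + 36616/9) = 1/(36616/9) = 9/36616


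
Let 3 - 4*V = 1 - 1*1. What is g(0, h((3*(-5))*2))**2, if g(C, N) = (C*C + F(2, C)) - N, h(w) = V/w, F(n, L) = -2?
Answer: 6241/1600 ≈ 3.9006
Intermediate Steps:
V = 3/4 (V = 3/4 - (1 - 1*1)/4 = 3/4 - (1 - 1)/4 = 3/4 - 1/4*0 = 3/4 + 0 = 3/4 ≈ 0.75000)
h(w) = 3/(4*w)
g(C, N) = -2 + C**2 - N (g(C, N) = (C*C - 2) - N = (C**2 - 2) - N = (-2 + C**2) - N = -2 + C**2 - N)
g(0, h((3*(-5))*2))**2 = (-2 + 0**2 - 3/(4*((3*(-5))*2)))**2 = (-2 + 0 - 3/(4*((-15*2))))**2 = (-2 + 0 - 3/(4*(-30)))**2 = (-2 + 0 - 3*(-1)/(4*30))**2 = (-2 + 0 - 1*(-1/40))**2 = (-2 + 0 + 1/40)**2 = (-79/40)**2 = 6241/1600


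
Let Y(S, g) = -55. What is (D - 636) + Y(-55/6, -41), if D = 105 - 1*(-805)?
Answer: 219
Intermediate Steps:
D = 910 (D = 105 + 805 = 910)
(D - 636) + Y(-55/6, -41) = (910 - 636) - 55 = 274 - 55 = 219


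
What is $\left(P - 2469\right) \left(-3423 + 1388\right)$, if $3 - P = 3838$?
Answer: $12828640$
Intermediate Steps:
$P = -3835$ ($P = 3 - 3838 = -3835$)
$\left(P - 2469\right) \left(-3423 + 1388\right) = \left(-3835 - 2469\right) \left(-3423 + 1388\right) = \left(-3835 + \left(-2492 + 23\right)\right) \left(-2035\right) = \left(-3835 - 2469\right) \left(-2035\right) = \left(-6304\right) \left(-2035\right) = 12828640$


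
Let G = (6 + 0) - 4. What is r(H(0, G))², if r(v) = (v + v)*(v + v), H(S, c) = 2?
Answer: 256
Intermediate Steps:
G = 2 (G = 6 - 4 = 2)
r(v) = 4*v² (r(v) = (2*v)*(2*v) = 4*v²)
r(H(0, G))² = (4*2²)² = (4*4)² = 16² = 256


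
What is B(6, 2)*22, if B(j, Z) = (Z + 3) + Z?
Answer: 154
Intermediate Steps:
B(j, Z) = 3 + 2*Z (B(j, Z) = (3 + Z) + Z = 3 + 2*Z)
B(6, 2)*22 = (3 + 2*2)*22 = (3 + 4)*22 = 7*22 = 154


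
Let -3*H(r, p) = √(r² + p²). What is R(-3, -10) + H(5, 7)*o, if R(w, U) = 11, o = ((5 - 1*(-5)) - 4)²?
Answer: 11 - 12*√74 ≈ -92.228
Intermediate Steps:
H(r, p) = -√(p² + r²)/3 (H(r, p) = -√(r² + p²)/3 = -√(p² + r²)/3)
o = 36 (o = ((5 + 5) - 4)² = (10 - 4)² = 6² = 36)
R(-3, -10) + H(5, 7)*o = 11 - √(7² + 5²)/3*36 = 11 - √(49 + 25)/3*36 = 11 - √74/3*36 = 11 - 12*√74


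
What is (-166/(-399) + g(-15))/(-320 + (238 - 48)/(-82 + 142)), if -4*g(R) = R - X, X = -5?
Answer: -2327/252833 ≈ -0.0092037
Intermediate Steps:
g(R) = -5/4 - R/4 (g(R) = -(R - 1*(-5))/4 = -(R + 5)/4 = -(5 + R)/4 = -5/4 - R/4)
(-166/(-399) + g(-15))/(-320 + (238 - 48)/(-82 + 142)) = (-166/(-399) + (-5/4 - 1/4*(-15)))/(-320 + (238 - 48)/(-82 + 142)) = (-166*(-1/399) + (-5/4 + 15/4))/(-320 + 190/60) = (166/399 + 5/2)/(-320 + 190*(1/60)) = 2327/(798*(-320 + 19/6)) = 2327/(798*(-1901/6)) = (2327/798)*(-6/1901) = -2327/252833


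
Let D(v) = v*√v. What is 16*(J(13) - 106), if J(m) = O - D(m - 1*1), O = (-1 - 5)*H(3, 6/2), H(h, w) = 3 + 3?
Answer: -2272 - 384*√3 ≈ -2937.1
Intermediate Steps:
H(h, w) = 6
O = -36 (O = (-1 - 5)*6 = -6*6 = -36)
D(v) = v^(3/2)
J(m) = -36 - (-1 + m)^(3/2) (J(m) = -36 - (m - 1*1)^(3/2) = -36 - (m - 1)^(3/2) = -36 - (-1 + m)^(3/2))
16*(J(13) - 106) = 16*((-36 - (-1 + 13)^(3/2)) - 106) = 16*((-36 - 12^(3/2)) - 106) = 16*((-36 - 24*√3) - 106) = 16*(-142 - 24*√3) = -2272 - 384*√3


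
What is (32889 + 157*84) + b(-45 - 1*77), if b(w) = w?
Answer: 45955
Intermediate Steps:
(32889 + 157*84) + b(-45 - 1*77) = (32889 + 157*84) + (-45 - 1*77) = (32889 + 13188) + (-45 - 77) = 46077 - 122 = 45955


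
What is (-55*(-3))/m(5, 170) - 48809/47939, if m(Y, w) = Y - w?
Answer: -96748/47939 ≈ -2.0181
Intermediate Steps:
(-55*(-3))/m(5, 170) - 48809/47939 = (-55*(-3))/(5 - 1*170) - 48809/47939 = 165/(5 - 170) - 48809*1/47939 = 165/(-165) - 48809/47939 = 165*(-1/165) - 48809/47939 = -1 - 48809/47939 = -96748/47939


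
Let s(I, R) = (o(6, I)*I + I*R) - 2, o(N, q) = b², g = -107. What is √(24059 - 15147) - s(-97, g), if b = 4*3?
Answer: 3591 + 4*√557 ≈ 3685.4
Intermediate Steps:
b = 12
o(N, q) = 144 (o(N, q) = 12² = 144)
s(I, R) = -2 + 144*I + I*R (s(I, R) = (144*I + I*R) - 2 = -2 + 144*I + I*R)
√(24059 - 15147) - s(-97, g) = √(24059 - 15147) - (-2 + 144*(-97) - 97*(-107)) = √8912 - (-2 - 13968 + 10379) = 4*√557 - 1*(-3591) = 4*√557 + 3591 = 3591 + 4*√557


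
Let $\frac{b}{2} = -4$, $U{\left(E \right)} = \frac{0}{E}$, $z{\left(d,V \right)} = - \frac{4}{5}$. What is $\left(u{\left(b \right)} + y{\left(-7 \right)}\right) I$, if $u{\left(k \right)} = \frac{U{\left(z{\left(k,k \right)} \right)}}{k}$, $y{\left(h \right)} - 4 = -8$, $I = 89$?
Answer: $-356$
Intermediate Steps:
$z{\left(d,V \right)} = - \frac{4}{5}$ ($z{\left(d,V \right)} = \left(-4\right) \frac{1}{5} = - \frac{4}{5}$)
$U{\left(E \right)} = 0$
$y{\left(h \right)} = -4$ ($y{\left(h \right)} = 4 - 8 = -4$)
$b = -8$ ($b = 2 \left(-4\right) = -8$)
$u{\left(k \right)} = 0$ ($u{\left(k \right)} = \frac{0}{k} = 0$)
$\left(u{\left(b \right)} + y{\left(-7 \right)}\right) I = \left(0 - 4\right) 89 = \left(-4\right) 89 = -356$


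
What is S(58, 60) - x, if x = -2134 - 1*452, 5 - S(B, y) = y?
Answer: 2531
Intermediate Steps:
S(B, y) = 5 - y
x = -2586 (x = -2134 - 452 = -2586)
S(58, 60) - x = (5 - 1*60) - 1*(-2586) = (5 - 60) + 2586 = -55 + 2586 = 2531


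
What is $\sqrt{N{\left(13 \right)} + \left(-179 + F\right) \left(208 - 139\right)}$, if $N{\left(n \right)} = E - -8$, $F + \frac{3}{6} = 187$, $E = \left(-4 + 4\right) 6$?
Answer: $\frac{\sqrt{2102}}{2} \approx 22.924$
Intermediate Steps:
$E = 0$ ($E = 0 \cdot 6 = 0$)
$F = \frac{373}{2}$ ($F = - \frac{1}{2} + 187 = \frac{373}{2} \approx 186.5$)
$N{\left(n \right)} = 8$ ($N{\left(n \right)} = 0 - -8 = 0 + 8 = 8$)
$\sqrt{N{\left(13 \right)} + \left(-179 + F\right) \left(208 - 139\right)} = \sqrt{8 + \left(-179 + \frac{373}{2}\right) \left(208 - 139\right)} = \sqrt{8 + \frac{15}{2} \cdot 69} = \sqrt{8 + \frac{1035}{2}} = \sqrt{\frac{1051}{2}} = \frac{\sqrt{2102}}{2}$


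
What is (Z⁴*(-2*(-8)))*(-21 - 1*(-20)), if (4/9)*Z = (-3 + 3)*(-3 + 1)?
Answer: 0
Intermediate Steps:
Z = 0 (Z = 9*((-3 + 3)*(-3 + 1))/4 = 9*(0*(-2))/4 = (9/4)*0 = 0)
(Z⁴*(-2*(-8)))*(-21 - 1*(-20)) = (0⁴*(-2*(-8)))*(-21 - 1*(-20)) = (0*16)*(-21 + 20) = 0*(-1) = 0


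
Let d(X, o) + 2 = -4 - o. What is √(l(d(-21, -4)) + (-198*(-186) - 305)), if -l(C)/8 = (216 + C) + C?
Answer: √34827 ≈ 186.62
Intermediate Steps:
d(X, o) = -6 - o (d(X, o) = -2 + (-4 - o) = -6 - o)
l(C) = -1728 - 16*C (l(C) = -8*((216 + C) + C) = -8*(216 + 2*C) = -1728 - 16*C)
√(l(d(-21, -4)) + (-198*(-186) - 305)) = √((-1728 - 16*(-6 - 1*(-4))) + (-198*(-186) - 305)) = √((-1728 - 16*(-6 + 4)) + (36828 - 305)) = √((-1728 - 16*(-2)) + 36523) = √((-1728 + 32) + 36523) = √(-1696 + 36523) = √34827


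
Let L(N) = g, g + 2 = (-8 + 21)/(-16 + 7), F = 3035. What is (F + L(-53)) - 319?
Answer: 24413/9 ≈ 2712.6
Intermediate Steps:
g = -31/9 (g = -2 + (-8 + 21)/(-16 + 7) = -2 + 13/(-9) = -2 + 13*(-⅑) = -2 - 13/9 = -31/9 ≈ -3.4444)
L(N) = -31/9
(F + L(-53)) - 319 = (3035 - 31/9) - 319 = 27284/9 - 319 = 24413/9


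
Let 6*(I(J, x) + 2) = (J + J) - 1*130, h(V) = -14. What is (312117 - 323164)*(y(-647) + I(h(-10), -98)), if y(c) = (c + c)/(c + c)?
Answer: 905854/3 ≈ 3.0195e+5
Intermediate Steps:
y(c) = 1 (y(c) = (2*c)/((2*c)) = (2*c)*(1/(2*c)) = 1)
I(J, x) = -71/3 + J/3 (I(J, x) = -2 + ((J + J) - 1*130)/6 = -2 + (2*J - 130)/6 = -2 + (-130 + 2*J)/6 = -2 + (-65/3 + J/3) = -71/3 + J/3)
(312117 - 323164)*(y(-647) + I(h(-10), -98)) = (312117 - 323164)*(1 + (-71/3 + (⅓)*(-14))) = -11047*(1 + (-71/3 - 14/3)) = -11047*(1 - 85/3) = -11047*(-82/3) = 905854/3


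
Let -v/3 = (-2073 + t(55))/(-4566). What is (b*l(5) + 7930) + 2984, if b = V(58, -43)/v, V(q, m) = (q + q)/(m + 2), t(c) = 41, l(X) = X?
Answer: 113768741/10414 ≈ 10925.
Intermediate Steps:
V(q, m) = 2*q/(2 + m) (V(q, m) = (2*q)/(2 + m) = 2*q/(2 + m))
v = -1016/761 (v = -3*(-2073 + 41)/(-4566) = -(-6096)*(-1)/4566 = -3*1016/2283 = -1016/761 ≈ -1.3351)
b = 22069/10414 (b = (2*58/(2 - 43))/(-1016/761) = (2*58/(-41))*(-761/1016) = (2*58*(-1/41))*(-761/1016) = -116/41*(-761/1016) = 22069/10414 ≈ 2.1192)
(b*l(5) + 7930) + 2984 = ((22069/10414)*5 + 7930) + 2984 = (110345/10414 + 7930) + 2984 = 82693365/10414 + 2984 = 113768741/10414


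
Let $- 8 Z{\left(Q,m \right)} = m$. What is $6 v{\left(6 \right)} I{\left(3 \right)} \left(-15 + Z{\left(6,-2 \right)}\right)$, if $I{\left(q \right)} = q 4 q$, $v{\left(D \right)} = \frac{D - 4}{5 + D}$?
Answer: $- \frac{6372}{11} \approx -579.27$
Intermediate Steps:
$v{\left(D \right)} = \frac{-4 + D}{5 + D}$
$I{\left(q \right)} = 4 q^{2}$ ($I{\left(q \right)} = 4 q q = 4 q^{2}$)
$Z{\left(Q,m \right)} = - \frac{m}{8}$
$6 v{\left(6 \right)} I{\left(3 \right)} \left(-15 + Z{\left(6,-2 \right)}\right) = 6 \frac{-4 + 6}{5 + 6} \cdot 4 \cdot 3^{2} \left(-15 - - \frac{1}{4}\right) = 6 \cdot \frac{1}{11} \cdot 2 \cdot 4 \cdot 9 \left(-15 + \frac{1}{4}\right) = 6 \cdot \frac{1}{11} \cdot 2 \cdot 36 \left(- \frac{59}{4}\right) = 6 \cdot \frac{2}{11} \cdot 36 \left(- \frac{59}{4}\right) = \frac{12}{11} \cdot 36 \left(- \frac{59}{4}\right) = \frac{432}{11} \left(- \frac{59}{4}\right) = - \frac{6372}{11}$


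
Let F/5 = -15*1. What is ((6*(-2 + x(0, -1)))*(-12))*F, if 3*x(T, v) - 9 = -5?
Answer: -3600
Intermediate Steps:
x(T, v) = 4/3 (x(T, v) = 3 + (1/3)*(-5) = 3 - 5/3 = 4/3)
F = -75 (F = 5*(-15*1) = 5*(-15) = -75)
((6*(-2 + x(0, -1)))*(-12))*F = ((6*(-2 + 4/3))*(-12))*(-75) = ((6*(-2/3))*(-12))*(-75) = -4*(-12)*(-75) = 48*(-75) = -3600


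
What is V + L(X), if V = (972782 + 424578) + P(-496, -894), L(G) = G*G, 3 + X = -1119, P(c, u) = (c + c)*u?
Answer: 3543092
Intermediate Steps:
P(c, u) = 2*c*u (P(c, u) = (2*c)*u = 2*c*u)
X = -1122 (X = -3 - 1119 = -1122)
L(G) = G²
V = 2284208 (V = (972782 + 424578) + 2*(-496)*(-894) = 1397360 + 886848 = 2284208)
V + L(X) = 2284208 + (-1122)² = 2284208 + 1258884 = 3543092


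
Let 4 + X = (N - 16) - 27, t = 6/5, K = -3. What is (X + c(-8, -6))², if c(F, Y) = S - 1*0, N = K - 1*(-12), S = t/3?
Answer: 35344/25 ≈ 1413.8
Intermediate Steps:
t = 6/5 (t = 6*(⅕) = 6/5 ≈ 1.2000)
S = ⅖ (S = (6/5)/3 = (6/5)*(⅓) = ⅖ ≈ 0.40000)
N = 9 (N = -3 - 1*(-12) = -3 + 12 = 9)
c(F, Y) = ⅖ (c(F, Y) = ⅖ - 1*0 = ⅖ + 0 = ⅖)
X = -38 (X = -4 + ((9 - 16) - 27) = -4 + (-7 - 27) = -4 - 34 = -38)
(X + c(-8, -6))² = (-38 + ⅖)² = (-188/5)² = 35344/25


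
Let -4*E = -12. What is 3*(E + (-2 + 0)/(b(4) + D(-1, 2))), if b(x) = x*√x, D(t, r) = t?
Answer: 57/7 ≈ 8.1429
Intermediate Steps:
E = 3 (E = -¼*(-12) = 3)
b(x) = x^(3/2)
3*(E + (-2 + 0)/(b(4) + D(-1, 2))) = 3*(3 + (-2 + 0)/(4^(3/2) - 1)) = 3*(3 - 2/(8 - 1)) = 3*(3 - 2/7) = 3*(19/7) = 57/7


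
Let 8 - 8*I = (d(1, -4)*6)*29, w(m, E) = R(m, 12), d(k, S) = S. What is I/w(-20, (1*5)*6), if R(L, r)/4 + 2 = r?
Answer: 11/5 ≈ 2.2000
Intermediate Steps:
R(L, r) = -8 + 4*r
w(m, E) = 40 (w(m, E) = -8 + 4*12 = -8 + 48 = 40)
I = 88 (I = 1 - (-4*6)*29/8 = 1 - (-3)*29 = 1 - ⅛*(-696) = 1 + 87 = 88)
I/w(-20, (1*5)*6) = 88/40 = 88*(1/40) = 11/5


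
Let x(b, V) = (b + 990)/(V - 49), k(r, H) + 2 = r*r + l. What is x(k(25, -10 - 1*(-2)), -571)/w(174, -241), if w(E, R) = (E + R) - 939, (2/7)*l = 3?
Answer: 3247/1247440 ≈ 0.0026029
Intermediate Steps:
l = 21/2 (l = (7/2)*3 = 21/2 ≈ 10.500)
k(r, H) = 17/2 + r² (k(r, H) = -2 + (r*r + 21/2) = -2 + (r² + 21/2) = -2 + (21/2 + r²) = 17/2 + r²)
x(b, V) = (990 + b)/(-49 + V)
w(E, R) = -939 + E + R
x(k(25, -10 - 1*(-2)), -571)/w(174, -241) = ((990 + (17/2 + 25²))/(-49 - 571))/(-939 + 174 - 241) = ((990 + (17/2 + 625))/(-620))/(-1006) = -(990 + 1267/2)/620*(-1/1006) = -1/620*3247/2*(-1/1006) = -3247/1240*(-1/1006) = 3247/1247440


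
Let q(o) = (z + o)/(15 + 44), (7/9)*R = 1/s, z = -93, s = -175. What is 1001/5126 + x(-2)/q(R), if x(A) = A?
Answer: 38864147/26546622 ≈ 1.4640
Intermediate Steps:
R = -9/1225 (R = (9/7)/(-175) = (9/7)*(-1/175) = -9/1225 ≈ -0.0073469)
q(o) = -93/59 + o/59 (q(o) = (-93 + o)/(15 + 44) = (-93 + o)/59 = (-93 + o)*(1/59) = -93/59 + o/59)
1001/5126 + x(-2)/q(R) = 1001/5126 - 2/(-93/59 + (1/59)*(-9/1225)) = 1001*(1/5126) - 2/(-93/59 - 9/72275) = 91/466 - 2/(-113934/72275) = 91/466 - 2*(-72275/113934) = 91/466 + 72275/56967 = 38864147/26546622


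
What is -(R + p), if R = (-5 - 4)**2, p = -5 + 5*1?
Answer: -81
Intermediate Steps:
p = 0 (p = -5 + 5 = 0)
R = 81 (R = (-9)**2 = 81)
-(R + p) = -(81 + 0) = -1*81 = -81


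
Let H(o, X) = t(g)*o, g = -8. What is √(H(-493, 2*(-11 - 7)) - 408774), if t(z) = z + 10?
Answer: 4*I*√25610 ≈ 640.13*I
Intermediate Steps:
t(z) = 10 + z
H(o, X) = 2*o (H(o, X) = (10 - 8)*o = 2*o)
√(H(-493, 2*(-11 - 7)) - 408774) = √(2*(-493) - 408774) = √(-986 - 408774) = √(-409760) = 4*I*√25610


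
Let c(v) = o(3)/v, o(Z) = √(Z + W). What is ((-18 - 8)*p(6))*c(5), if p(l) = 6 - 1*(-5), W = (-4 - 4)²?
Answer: -286*√67/5 ≈ -468.20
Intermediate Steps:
W = 64 (W = (-8)² = 64)
o(Z) = √(64 + Z) (o(Z) = √(Z + 64) = √(64 + Z))
c(v) = √67/v (c(v) = √(64 + 3)/v = √67/v)
p(l) = 11 (p(l) = 6 + 5 = 11)
((-18 - 8)*p(6))*c(5) = ((-18 - 8)*11)*(√67/5) = (-26*11)*(√67*(⅕)) = -286*√67/5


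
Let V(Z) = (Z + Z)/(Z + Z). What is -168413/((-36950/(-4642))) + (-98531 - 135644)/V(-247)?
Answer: -4717269698/18475 ≈ -2.5533e+5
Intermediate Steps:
V(Z) = 1 (V(Z) = (2*Z)/((2*Z)) = (2*Z)*(1/(2*Z)) = 1)
-168413/((-36950/(-4642))) + (-98531 - 135644)/V(-247) = -168413/((-36950/(-4642))) + (-98531 - 135644)/1 = -168413/((-36950*(-1/4642))) - 234175*1 = -168413/18475/2321 - 234175 = -168413*2321/18475 - 234175 = -390886573/18475 - 234175 = -4717269698/18475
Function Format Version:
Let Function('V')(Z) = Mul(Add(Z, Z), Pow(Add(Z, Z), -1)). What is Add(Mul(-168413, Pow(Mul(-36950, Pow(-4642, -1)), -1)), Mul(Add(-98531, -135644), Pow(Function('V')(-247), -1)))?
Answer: Rational(-4717269698, 18475) ≈ -2.5533e+5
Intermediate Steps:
Function('V')(Z) = 1 (Function('V')(Z) = Mul(Mul(2, Z), Pow(Mul(2, Z), -1)) = Mul(Mul(2, Z), Mul(Rational(1, 2), Pow(Z, -1))) = 1)
Add(Mul(-168413, Pow(Mul(-36950, Pow(-4642, -1)), -1)), Mul(Add(-98531, -135644), Pow(Function('V')(-247), -1))) = Add(Mul(-168413, Pow(Mul(-36950, Pow(-4642, -1)), -1)), Mul(Add(-98531, -135644), Pow(1, -1))) = Add(Mul(-168413, Pow(Mul(-36950, Rational(-1, 4642)), -1)), Mul(-234175, 1)) = Add(Mul(-168413, Pow(Rational(18475, 2321), -1)), -234175) = Add(Mul(-168413, Rational(2321, 18475)), -234175) = Add(Rational(-390886573, 18475), -234175) = Rational(-4717269698, 18475)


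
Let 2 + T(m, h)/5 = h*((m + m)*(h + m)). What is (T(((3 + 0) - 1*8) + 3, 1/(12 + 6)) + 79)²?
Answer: 33223696/6561 ≈ 5063.8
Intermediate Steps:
T(m, h) = -10 + 10*h*m*(h + m) (T(m, h) = -10 + 5*(h*((m + m)*(h + m))) = -10 + 5*(h*((2*m)*(h + m))) = -10 + 5*(h*(2*m*(h + m))) = -10 + 5*(2*h*m*(h + m)) = -10 + 10*h*m*(h + m))
(T(((3 + 0) - 1*8) + 3, 1/(12 + 6)) + 79)² = ((-10 + 10*(((3 + 0) - 1*8) + 3)²/(12 + 6) + 10*(((3 + 0) - 1*8) + 3)*(1/(12 + 6))²) + 79)² = ((-10 + 10*((3 - 8) + 3)²/18 + 10*((3 - 8) + 3)*(1/18)²) + 79)² = ((-10 + 10*(1/18)*(-5 + 3)² + 10*(-5 + 3)*(1/18)²) + 79)² = ((-10 + 10*(1/18)*(-2)² + 10*(-2)*(1/324)) + 79)² = ((-10 + 10*(1/18)*4 - 5/81) + 79)² = ((-10 + 20/9 - 5/81) + 79)² = (-635/81 + 79)² = (5764/81)² = 33223696/6561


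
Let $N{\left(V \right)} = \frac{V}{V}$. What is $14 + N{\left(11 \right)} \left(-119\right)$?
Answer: $-105$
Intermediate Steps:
$N{\left(V \right)} = 1$
$14 + N{\left(11 \right)} \left(-119\right) = 14 + 1 \left(-119\right) = 14 - 119 = -105$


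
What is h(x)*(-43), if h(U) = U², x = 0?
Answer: 0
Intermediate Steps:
h(x)*(-43) = 0²*(-43) = 0*(-43) = 0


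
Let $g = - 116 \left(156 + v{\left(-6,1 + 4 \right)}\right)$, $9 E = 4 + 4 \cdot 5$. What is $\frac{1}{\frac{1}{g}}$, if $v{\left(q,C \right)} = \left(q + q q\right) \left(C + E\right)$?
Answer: $-44776$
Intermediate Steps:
$E = \frac{8}{3}$ ($E = \frac{4 + 4 \cdot 5}{9} = \frac{4 + 20}{9} = \frac{1}{9} \cdot 24 = \frac{8}{3} \approx 2.6667$)
$v{\left(q,C \right)} = \left(\frac{8}{3} + C\right) \left(q + q^{2}\right)$ ($v{\left(q,C \right)} = \left(q + q q\right) \left(C + \frac{8}{3}\right) = \left(q + q^{2}\right) \left(\frac{8}{3} + C\right) = \left(\frac{8}{3} + C\right) \left(q + q^{2}\right)$)
$g = -44776$ ($g = - 116 \left(156 + \frac{1}{3} \left(-6\right) \left(8 + 3 \left(1 + 4\right) + 8 \left(-6\right) + 3 \left(1 + 4\right) \left(-6\right)\right)\right) = - 116 \left(156 + \frac{1}{3} \left(-6\right) \left(8 + 3 \cdot 5 - 48 + 3 \cdot 5 \left(-6\right)\right)\right) = - 116 \left(156 + \frac{1}{3} \left(-6\right) \left(8 + 15 - 48 - 90\right)\right) = - 116 \left(156 + \frac{1}{3} \left(-6\right) \left(-115\right)\right) = - 116 \left(156 + 230\right) = \left(-116\right) 386 = -44776$)
$\frac{1}{\frac{1}{g}} = \frac{1}{\frac{1}{-44776}} = \frac{1}{- \frac{1}{44776}} = -44776$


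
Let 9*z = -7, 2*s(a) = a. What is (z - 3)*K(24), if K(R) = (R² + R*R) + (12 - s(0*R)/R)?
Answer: -13192/3 ≈ -4397.3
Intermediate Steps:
s(a) = a/2
z = -7/9 (z = (⅑)*(-7) = -7/9 ≈ -0.77778)
K(R) = 12 + 2*R² (K(R) = (R² + R*R) + (12 - (0*R)/2/R) = (R² + R²) + (12 - (½)*0/R) = 2*R² + (12 - 0/R) = 2*R² + (12 - 1*0) = 2*R² + (12 + 0) = 2*R² + 12 = 12 + 2*R²)
(z - 3)*K(24) = (-7/9 - 3)*(12 + 2*24²) = -34*(12 + 2*576)/9 = -34*(12 + 1152)/9 = -34/9*1164 = -13192/3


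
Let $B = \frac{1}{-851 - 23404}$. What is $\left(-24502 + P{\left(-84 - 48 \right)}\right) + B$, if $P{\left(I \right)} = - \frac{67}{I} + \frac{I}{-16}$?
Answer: $- \frac{594083596}{24255} \approx -24493.0$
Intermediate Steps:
$P{\left(I \right)} = - \frac{67}{I} - \frac{I}{16}$ ($P{\left(I \right)} = - \frac{67}{I} + I \left(- \frac{1}{16}\right) = - \frac{67}{I} - \frac{I}{16}$)
$B = - \frac{1}{24255}$ ($B = \frac{1}{-24255} = - \frac{1}{24255} \approx -4.1229 \cdot 10^{-5}$)
$\left(-24502 + P{\left(-84 - 48 \right)}\right) + B = \left(-24502 - \left(\frac{67}{-84 - 48} + \frac{-84 - 48}{16}\right)\right) - \frac{1}{24255} = \left(-24502 - \left(- \frac{33}{4} + \frac{67}{-132}\right)\right) - \frac{1}{24255} = \left(-24502 + \left(\left(-67\right) \left(- \frac{1}{132}\right) + \frac{33}{4}\right)\right) - \frac{1}{24255} = \left(-24502 + \left(\frac{67}{132} + \frac{33}{4}\right)\right) - \frac{1}{24255} = \left(-24502 + \frac{289}{33}\right) - \frac{1}{24255} = - \frac{808277}{33} - \frac{1}{24255} = - \frac{594083596}{24255}$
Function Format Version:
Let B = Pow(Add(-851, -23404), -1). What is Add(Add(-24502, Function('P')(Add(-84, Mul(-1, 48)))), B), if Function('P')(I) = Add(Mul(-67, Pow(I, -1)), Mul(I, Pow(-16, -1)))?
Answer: Rational(-594083596, 24255) ≈ -24493.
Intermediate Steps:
Function('P')(I) = Add(Mul(-67, Pow(I, -1)), Mul(Rational(-1, 16), I)) (Function('P')(I) = Add(Mul(-67, Pow(I, -1)), Mul(I, Rational(-1, 16))) = Add(Mul(-67, Pow(I, -1)), Mul(Rational(-1, 16), I)))
B = Rational(-1, 24255) (B = Pow(-24255, -1) = Rational(-1, 24255) ≈ -4.1229e-5)
Add(Add(-24502, Function('P')(Add(-84, Mul(-1, 48)))), B) = Add(Add(-24502, Add(Mul(-67, Pow(Add(-84, Mul(-1, 48)), -1)), Mul(Rational(-1, 16), Add(-84, Mul(-1, 48))))), Rational(-1, 24255)) = Add(Add(-24502, Add(Mul(-67, Pow(Add(-84, -48), -1)), Mul(Rational(-1, 16), Add(-84, -48)))), Rational(-1, 24255)) = Add(Add(-24502, Add(Mul(-67, Pow(-132, -1)), Mul(Rational(-1, 16), -132))), Rational(-1, 24255)) = Add(Add(-24502, Add(Mul(-67, Rational(-1, 132)), Rational(33, 4))), Rational(-1, 24255)) = Add(Add(-24502, Add(Rational(67, 132), Rational(33, 4))), Rational(-1, 24255)) = Add(Add(-24502, Rational(289, 33)), Rational(-1, 24255)) = Add(Rational(-808277, 33), Rational(-1, 24255)) = Rational(-594083596, 24255)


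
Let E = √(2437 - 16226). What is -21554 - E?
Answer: -21554 - I*√13789 ≈ -21554.0 - 117.43*I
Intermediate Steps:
E = I*√13789 (E = √(-13789) = I*√13789 ≈ 117.43*I)
-21554 - E = -21554 - I*√13789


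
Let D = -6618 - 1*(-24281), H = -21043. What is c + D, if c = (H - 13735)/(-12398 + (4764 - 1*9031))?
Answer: 294388673/16665 ≈ 17665.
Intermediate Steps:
c = 34778/16665 (c = (-21043 - 13735)/(-12398 + (4764 - 1*9031)) = -34778/(-12398 + (4764 - 9031)) = -34778/(-12398 - 4267) = -34778/(-16665) = -34778*(-1/16665) = 34778/16665 ≈ 2.0869)
D = 17663 (D = -6618 + 24281 = 17663)
c + D = 34778/16665 + 17663 = 294388673/16665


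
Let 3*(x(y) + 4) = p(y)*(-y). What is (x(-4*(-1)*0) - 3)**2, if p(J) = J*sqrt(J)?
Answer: 49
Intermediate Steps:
p(J) = J**(3/2)
x(y) = -4 - y**(5/2)/3 (x(y) = -4 + (y**(3/2)*(-y))/3 = -4 + (-y**(5/2))/3 = -4 - y**(5/2)/3)
(x(-4*(-1)*0) - 3)**2 = ((-4 - (-4*(-1)*0)**(5/2)/3) - 3)**2 = ((-4 - (4*0)**(5/2)/3) - 3)**2 = ((-4 - 0**(5/2)/3) - 3)**2 = ((-4 - 1/3*0) - 3)**2 = ((-4 + 0) - 3)**2 = (-4 - 3)**2 = (-7)**2 = 49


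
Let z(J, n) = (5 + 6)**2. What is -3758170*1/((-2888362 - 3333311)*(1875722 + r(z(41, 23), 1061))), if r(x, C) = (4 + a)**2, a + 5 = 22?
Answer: 3758170/11672872680699 ≈ 3.2196e-7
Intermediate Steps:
z(J, n) = 121 (z(J, n) = 11**2 = 121)
a = 17 (a = -5 + 22 = 17)
r(x, C) = 441 (r(x, C) = (4 + 17)**2 = 21**2 = 441)
-3758170*1/((-2888362 - 3333311)*(1875722 + r(z(41, 23), 1061))) = -3758170*1/((-2888362 - 3333311)*(1875722 + 441)) = -3758170/((-6221673*1876163)) = -3758170/(-11672872680699) = -3758170*(-1/11672872680699) = 3758170/11672872680699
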